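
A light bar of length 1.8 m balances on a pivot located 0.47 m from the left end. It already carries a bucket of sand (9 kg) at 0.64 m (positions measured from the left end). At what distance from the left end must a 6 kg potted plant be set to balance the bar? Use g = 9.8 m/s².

Choose the pivot (at 0.47 m from the left end) as the axis so the support reaction has zero arm there.
Bucket of sand: 9 × 9.8 = 88.2 N down at 0.64 m → arm 0.17 m, τ = 88.2 × 0.17 = 14.99 N·m clockwise.
Net moment of existing loads = 14.99 N·m clockwise.
The potted plant weighs 6 × 9.8 = 58.8 N and must supply an equal counterclockwise moment, so its lever arm about the pivot is 14.99 / 58.8 = 0.255 m.
That puts it at 0.47 − 0.255 = 0.215 m from the left end.

x ≈ 0.215 m from the left end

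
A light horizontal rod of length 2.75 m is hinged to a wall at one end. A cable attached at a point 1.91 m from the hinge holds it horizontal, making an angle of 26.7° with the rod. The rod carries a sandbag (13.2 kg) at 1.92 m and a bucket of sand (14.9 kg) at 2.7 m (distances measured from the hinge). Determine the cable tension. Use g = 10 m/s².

Sum moments about the hinge (the unknown hinge reaction has zero arm there).
Sandbag: 13.2 × 10 = 132 N down at 1.92 m → arm 1.92 m, τ = 132 × 1.92 = 253.4 N·m clockwise.
Bucket of sand: 14.9 × 10 = 149 N down at 2.7 m → arm 2.7 m, τ = 149 × 2.7 = 402.3 N·m clockwise.
Total clockwise load moment = 655.7 N·m.
The cable tension T acts at 1.91 m; only its component perpendicular to the rod, T sinθ, produces torque. sin 26.7° = 0.4493.
Balancing moments: T × 1.91 × 0.4493 = 655.7, giving T = 655.7 / 0.8582 = 764 N.

T ≈ 764 N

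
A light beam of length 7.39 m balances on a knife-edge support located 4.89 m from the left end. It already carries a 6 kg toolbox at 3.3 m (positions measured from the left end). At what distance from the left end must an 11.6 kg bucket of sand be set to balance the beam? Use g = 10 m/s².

x ≈ 5.71 m from the left end

Taking torques about the knife-edge support (at 4.89 m from the left end):
Toolbox: 6 × 10 = 60 N down at 3.3 m → arm 1.59 m, τ = 60 × 1.59 = 95.4 N·m counterclockwise.
Net moment of existing loads = 95.4 N·m counterclockwise.
The bucket of sand weighs 11.6 × 10 = 116 N and must supply an equal clockwise moment, so its lever arm about the knife-edge support is 95.4 / 116 = 0.822 m.
That puts it at 4.89 + 0.822 = 5.71 m from the left end.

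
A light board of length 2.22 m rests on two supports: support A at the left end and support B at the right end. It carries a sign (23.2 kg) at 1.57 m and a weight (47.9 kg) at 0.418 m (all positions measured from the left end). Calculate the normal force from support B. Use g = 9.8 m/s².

Sum moments about support A (its reaction then has zero moment arm).
Sign: 23.2 × 9.8 = 227.4 N down at 1.57 m → arm 1.57 m, τ = 227.4 × 1.57 = 357 N·m clockwise.
Weight: 47.9 × 9.8 = 469.4 N down at 0.418 m → arm 0.418 m, τ = 469.4 × 0.418 = 196.2 N·m clockwise.
Net load moment about support A = 553.2 N·m clockwise.
Reaction R at support B is upward at 2.22 m, arm 2.22 m → moment R × 2.22 counterclockwise.
For rotational equilibrium, R × 2.22 = 553.2, so R = 249 N.

R_B ≈ 249 N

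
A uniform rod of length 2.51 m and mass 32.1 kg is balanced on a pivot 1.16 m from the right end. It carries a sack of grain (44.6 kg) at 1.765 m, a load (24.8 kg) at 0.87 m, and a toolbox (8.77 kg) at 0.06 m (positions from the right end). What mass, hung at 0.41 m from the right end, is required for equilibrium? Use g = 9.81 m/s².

Choose the pivot (at 1.16 m from the right end) as the axis so the support reaction has zero arm there.
Beam weight: 32.1 × 9.81 = 314.9 N down at 1.255 m → arm 0.095 m, τ = 314.9 × 0.095 = 29.92 N·m counterclockwise.
Sack of grain: 44.6 × 9.81 = 437.5 N down at 1.765 m → arm 0.605 m, τ = 437.5 × 0.605 = 264.7 N·m counterclockwise.
Load: 24.8 × 9.81 = 243.3 N down at 0.87 m → arm 0.29 m, τ = 243.3 × 0.29 = 70.56 N·m clockwise.
Toolbox: 8.77 × 9.81 = 86.03 N down at 0.06 m → arm 1.1 m, τ = 86.03 × 1.1 = 94.63 N·m clockwise.
Net moment of known loads = 129.4 N·m counterclockwise.
An unknown mass m at 0.41 m has arm 0.75 m; its moment is m·g·0.75 clockwise.
Setting net torque to zero: m × 9.81 × 0.75 = 129.4 → m = 129.4 / (9.81 × 0.75) = 17.6 kg.

m ≈ 17.6 kg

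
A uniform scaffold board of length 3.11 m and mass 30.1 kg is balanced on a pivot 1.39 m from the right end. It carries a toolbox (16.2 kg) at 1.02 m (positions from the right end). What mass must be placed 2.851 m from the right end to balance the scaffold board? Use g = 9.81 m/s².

m ≈ 0.703 kg

Take moments about the pivot (at 1.39 m from the right end).
Beam weight: 30.1 × 9.81 = 295.3 N down at 1.555 m → arm 0.165 m, τ = 295.3 × 0.165 = 48.72 N·m counterclockwise.
Toolbox: 16.2 × 9.81 = 158.9 N down at 1.02 m → arm 0.37 m, τ = 158.9 × 0.37 = 58.79 N·m clockwise.
Net moment of known loads = 10.07 N·m clockwise.
An unknown mass m at 2.851 m has arm 1.461 m; its moment is m·g·1.461 counterclockwise.
Στ = 0 ⇒ m × 9.81 × 1.461 = 10.07 ⇒ m = 10.07 / (9.81 × 1.461) = 0.703 kg.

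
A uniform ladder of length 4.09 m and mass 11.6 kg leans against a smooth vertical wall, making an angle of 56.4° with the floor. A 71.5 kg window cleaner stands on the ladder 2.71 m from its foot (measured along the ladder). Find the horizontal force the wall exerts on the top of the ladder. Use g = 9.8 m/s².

N_wall ≈ 346 N

Taking torques about the foot of the ladder:
Ladder weight 11.6×9.8 = 113.7 N acts at 2.045 m along the ladder; its horizontal arm is 2.045·cos56.4° = 1.132 m → τ = 128.7 N·m clockwise.
Window cleaner: 71.5×9.8 = 700.7 N at 2.71 m → arm 1.5 m → τ = 1051 N·m clockwise.
Wall normal N acts horizontally at the top; its moment arm is the height L sinθ = 4.09·sin56.4° = 3.407 m, counterclockwise.
Balancing moments: N × 3.407 = 1180, giving N = 346 N.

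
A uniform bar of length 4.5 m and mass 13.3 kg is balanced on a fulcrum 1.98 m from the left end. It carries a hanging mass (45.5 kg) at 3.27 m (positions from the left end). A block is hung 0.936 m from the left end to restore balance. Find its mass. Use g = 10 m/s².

Sum moments about the fulcrum (at 1.98 m from the left end) (the support reaction has zero arm there).
Beam weight: 13.3 × 10 = 133 N down at 2.25 m → arm 0.27 m, τ = 133 × 0.27 = 35.91 N·m clockwise.
Hanging mass: 45.5 × 10 = 455 N down at 3.27 m → arm 1.29 m, τ = 455 × 1.29 = 587 N·m clockwise.
Net moment of known loads = 622.9 N·m clockwise.
An unknown mass m at 0.936 m has arm 1.044 m; its moment is m·g·1.044 counterclockwise.
Στ = 0 ⇒ m × 10 × 1.044 = 622.9 ⇒ m = 622.9 / (10 × 1.044) = 59.7 kg.

m ≈ 59.7 kg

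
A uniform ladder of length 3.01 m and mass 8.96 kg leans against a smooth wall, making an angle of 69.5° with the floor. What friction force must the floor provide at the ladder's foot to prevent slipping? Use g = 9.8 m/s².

Take moments about the foot of the ladder.
Ladder weight 8.96×9.8 = 87.81 N acts at 1.505 m along the ladder; its horizontal arm is 1.505·cos69.5° = 0.5271 m → τ = 46.28 N·m clockwise.
Wall normal N acts horizontally at the top; its moment arm is the height L sinθ = 3.01·sin69.5° = 2.819 m, counterclockwise.
Setting net torque to zero: N × 2.819 = 46.28 → N = 16.4 N.
ΣFx = 0: friction at the foot balances the wall's push, so f = N_wall = 16.4 N.

f ≈ 16.4 N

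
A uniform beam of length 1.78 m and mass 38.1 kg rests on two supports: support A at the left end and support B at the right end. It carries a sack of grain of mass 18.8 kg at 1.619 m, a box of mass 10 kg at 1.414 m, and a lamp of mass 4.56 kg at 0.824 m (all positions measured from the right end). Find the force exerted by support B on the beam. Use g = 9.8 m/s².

Taking torques about support A:
Beam weight: 38.1 × 9.8 = 373.4 N down at 0.89 m → arm 0.89 m, τ = 373.4 × 0.89 = 332.3 N·m clockwise.
Sack of grain: 18.8 × 9.8 = 184.2 N down at 1.619 m → arm 0.161 m, τ = 184.2 × 0.161 = 29.66 N·m clockwise.
Box: 10 × 9.8 = 98 N down at 1.414 m → arm 0.366 m, τ = 98 × 0.366 = 35.87 N·m clockwise.
Lamp: 4.56 × 9.8 = 44.69 N down at 0.824 m → arm 0.956 m, τ = 44.69 × 0.956 = 42.72 N·m clockwise.
Net load moment about support A = 440.6 N·m clockwise.
Reaction R at support B is upward at 0 m, arm 1.78 m → moment R × 1.78 counterclockwise.
Setting net torque to zero: R × 1.78 = 440.6 → R = 248 N.

R_B ≈ 248 N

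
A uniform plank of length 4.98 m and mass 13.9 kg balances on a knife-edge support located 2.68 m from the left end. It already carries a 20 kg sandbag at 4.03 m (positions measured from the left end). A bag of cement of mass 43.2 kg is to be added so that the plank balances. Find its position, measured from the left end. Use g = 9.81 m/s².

Taking torques about the knife-edge support (at 2.68 m from the left end):
Beam weight: 13.9 × 9.81 = 136.4 N down at 2.49 m → arm 0.19 m, τ = 136.4 × 0.19 = 25.92 N·m counterclockwise.
Sandbag: 20 × 9.81 = 196.2 N down at 4.03 m → arm 1.35 m, τ = 196.2 × 1.35 = 264.9 N·m clockwise.
Net moment of existing loads = 239 N·m clockwise.
The bag of cement weighs 43.2 × 9.81 = 423.8 N and must supply an equal counterclockwise moment, so its lever arm about the knife-edge support is 239 / 423.8 = 0.564 m.
That puts it at 2.68 − 0.564 = 2.12 m from the left end.

x ≈ 2.12 m from the left end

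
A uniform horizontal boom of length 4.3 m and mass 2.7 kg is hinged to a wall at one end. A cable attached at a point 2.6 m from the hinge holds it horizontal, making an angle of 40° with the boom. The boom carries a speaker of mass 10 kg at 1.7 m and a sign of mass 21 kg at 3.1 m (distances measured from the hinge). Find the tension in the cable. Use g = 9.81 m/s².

Taking torques about the hinge:
Beam weight: 2.7 × 9.81 = 26.49 N down at 2.15 m → arm 2.15 m, τ = 26.49 × 2.15 = 56.95 N·m clockwise.
Speaker: 10 × 9.81 = 98.1 N down at 1.7 m → arm 1.7 m, τ = 98.1 × 1.7 = 166.8 N·m clockwise.
Sign: 21 × 9.81 = 206 N down at 3.1 m → arm 3.1 m, τ = 206 × 3.1 = 638.6 N·m clockwise.
Total clockwise load moment = 862.4 N·m.
The cable tension T acts at 2.6 m; only its component perpendicular to the boom, T sinθ, produces torque. sin 40° = 0.6428.
Setting net torque to zero: T × 2.6 × 0.6428 = 862.4 → T = 862.4 / 1.671 = 516 N.

T ≈ 516 N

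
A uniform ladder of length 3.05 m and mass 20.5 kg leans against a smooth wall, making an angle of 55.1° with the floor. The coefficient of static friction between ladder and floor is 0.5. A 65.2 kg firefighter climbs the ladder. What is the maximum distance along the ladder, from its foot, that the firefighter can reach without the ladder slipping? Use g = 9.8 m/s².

d ≈ 2.39 m

Choose the foot of the ladder as the axis so the floor normal and friction both act there and drop out.
Ladder weight 20.5×9.8 = 200.9 N acts at 1.525 m along the ladder; its horizontal arm is 1.525·cos55.1° = 0.8725 m → τ = 175.3 N·m clockwise.
Firefighter weight 65.2×9.8 = 639 N at distance d → arm d·cos55.1° → τ = 639·d·0.5721 clockwise.
Wall normal N at the top has arm L sinθ = 2.501 m counterclockwise, so Στ = 0 gives N·2.501 = 175.3 + 365.6·d.
ΣFy = 0 ⇒ N_floor = 839.9 N, so the maximum friction is μ_s·N_floor = 0.5×839.9 = 419.9 N. ΣFx = 0 ⇒ N_wall = f, so at the slipping point N = 419.9 N.
Substituting: 419.9×2.501 = 175.3 + 365.6·d ⇒ d = (1050 − 175.3) / 365.6 = 2.39 m.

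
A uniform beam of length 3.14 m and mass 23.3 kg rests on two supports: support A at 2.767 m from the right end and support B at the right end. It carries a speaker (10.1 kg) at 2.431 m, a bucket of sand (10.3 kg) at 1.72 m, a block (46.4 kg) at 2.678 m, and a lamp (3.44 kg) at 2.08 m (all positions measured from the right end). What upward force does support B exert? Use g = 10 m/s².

R_B ≈ 175 N

Taking torques about support A:
Beam weight: 23.3 × 10 = 233 N down at 1.57 m → arm 1.197 m, τ = 233 × 1.197 = 278.9 N·m clockwise.
Speaker: 10.1 × 10 = 101 N down at 2.431 m → arm 0.336 m, τ = 101 × 0.336 = 33.94 N·m clockwise.
Bucket of sand: 10.3 × 10 = 103 N down at 1.72 m → arm 1.047 m, τ = 103 × 1.047 = 107.8 N·m clockwise.
Block: 46.4 × 10 = 464 N down at 2.678 m → arm 0.089 m, τ = 464 × 0.089 = 41.3 N·m clockwise.
Lamp: 3.44 × 10 = 34.4 N down at 2.08 m → arm 0.687 m, τ = 34.4 × 0.687 = 23.63 N·m clockwise.
Net load moment about support A = 485.6 N·m clockwise.
Reaction R at support B is upward at 0 m, arm 2.767 m → moment R × 2.767 counterclockwise.
Balancing moments: R × 2.767 = 485.6, giving R = 175 N.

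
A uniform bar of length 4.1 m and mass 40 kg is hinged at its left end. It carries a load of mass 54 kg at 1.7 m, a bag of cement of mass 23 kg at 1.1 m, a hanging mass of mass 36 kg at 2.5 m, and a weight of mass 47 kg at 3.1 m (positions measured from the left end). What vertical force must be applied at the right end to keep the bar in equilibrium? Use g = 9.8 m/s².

F ≈ 1040 N

Take moments about the left end.
Beam weight: 40 × 9.8 = 392 N down at 2.05 m → arm 2.05 m, τ = 392 × 2.05 = 803.6 N·m clockwise.
Load: 54 × 9.8 = 529.2 N down at 1.7 m → arm 1.7 m, τ = 529.2 × 1.7 = 899.6 N·m clockwise.
Bag of cement: 23 × 9.8 = 225.4 N down at 1.1 m → arm 1.1 m, τ = 225.4 × 1.1 = 247.9 N·m clockwise.
Hanging mass: 36 × 9.8 = 352.8 N down at 2.5 m → arm 2.5 m, τ = 352.8 × 2.5 = 882 N·m clockwise.
Weight: 47 × 9.8 = 460.6 N down at 3.1 m → arm 3.1 m, τ = 460.6 × 3.1 = 1428 N·m clockwise.
Net moment of the loads = 4261 N·m clockwise.
The upward force F acts at the right end, arm 4.1 m, giving F × 4.1 counterclockwise.
Setting net torque to zero: F × 4.1 = 4261 → F = 4261 / 4.1 = 1040 N.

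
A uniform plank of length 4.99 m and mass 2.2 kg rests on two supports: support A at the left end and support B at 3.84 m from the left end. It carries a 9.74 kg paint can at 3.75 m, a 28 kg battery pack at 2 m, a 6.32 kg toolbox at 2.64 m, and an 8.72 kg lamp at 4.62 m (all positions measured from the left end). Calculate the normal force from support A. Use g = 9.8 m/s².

R_A ≈ 143 N

Take moments about support B.
Beam weight: 2.2 × 9.8 = 21.56 N down at 2.495 m → arm 1.345 m, τ = 21.56 × 1.345 = 29 N·m counterclockwise.
Paint can: 9.74 × 9.8 = 95.45 N down at 3.75 m → arm 0.09 m, τ = 95.45 × 0.09 = 8.591 N·m counterclockwise.
Battery pack: 28 × 9.8 = 274.4 N down at 2 m → arm 1.84 m, τ = 274.4 × 1.84 = 504.9 N·m counterclockwise.
Toolbox: 6.32 × 9.8 = 61.94 N down at 2.64 m → arm 1.2 m, τ = 61.94 × 1.2 = 74.33 N·m counterclockwise.
Lamp: 8.72 × 9.8 = 85.46 N down at 4.62 m → arm 0.78 m, τ = 85.46 × 0.78 = 66.66 N·m clockwise.
Net load moment about support B = 550.2 N·m counterclockwise.
Reaction R at support A is upward at 0 m, arm 3.84 m → moment R × 3.84 clockwise.
Στ = 0 ⇒ R × 3.84 = 550.2 ⇒ R = 143 N.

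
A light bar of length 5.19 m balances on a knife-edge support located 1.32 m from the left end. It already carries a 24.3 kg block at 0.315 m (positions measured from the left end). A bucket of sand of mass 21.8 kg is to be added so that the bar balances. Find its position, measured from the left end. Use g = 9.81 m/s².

x ≈ 2.44 m from the left end

About the knife-edge support (at 1.32 m from the left end):
Block: 24.3 × 9.81 = 238.4 N down at 0.315 m → arm 1.005 m, τ = 238.4 × 1.005 = 239.6 N·m counterclockwise.
Net moment of existing loads = 239.6 N·m counterclockwise.
The bucket of sand weighs 21.8 × 9.81 = 213.9 N and must supply an equal clockwise moment, so its lever arm about the knife-edge support is 239.6 / 213.9 = 1.12 m.
That puts it at 1.32 + 1.12 = 2.44 m from the left end.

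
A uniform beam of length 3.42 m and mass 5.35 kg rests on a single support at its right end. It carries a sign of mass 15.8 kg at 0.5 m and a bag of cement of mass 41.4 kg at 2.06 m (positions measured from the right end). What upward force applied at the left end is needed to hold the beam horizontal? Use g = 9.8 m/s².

Taking torques about the right end:
Beam weight: 5.35 × 9.8 = 52.43 N down at 1.71 m → arm 1.71 m, τ = 52.43 × 1.71 = 89.66 N·m counterclockwise.
Sign: 15.8 × 9.8 = 154.8 N down at 0.5 m → arm 0.5 m, τ = 154.8 × 0.5 = 77.4 N·m counterclockwise.
Bag of cement: 41.4 × 9.8 = 405.7 N down at 2.06 m → arm 2.06 m, τ = 405.7 × 2.06 = 835.7 N·m counterclockwise.
Net moment of the loads = 1003 N·m counterclockwise.
The upward force F acts at the left end, arm 3.42 m, giving F × 3.42 clockwise.
Στ = 0 ⇒ F × 3.42 = 1003 ⇒ F = 1003 / 3.42 = 293 N.

F ≈ 293 N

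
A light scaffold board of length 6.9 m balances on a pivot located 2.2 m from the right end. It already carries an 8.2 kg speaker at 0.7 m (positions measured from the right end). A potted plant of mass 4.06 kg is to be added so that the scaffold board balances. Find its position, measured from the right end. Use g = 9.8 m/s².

Taking torques about the pivot (at 2.2 m from the right end):
Speaker: 8.2 × 9.8 = 80.36 N down at 0.7 m → arm 1.5 m, τ = 80.36 × 1.5 = 120.5 N·m clockwise.
Net moment of existing loads = 120.5 N·m clockwise.
The potted plant weighs 4.06 × 9.8 = 39.79 N and must supply an equal counterclockwise moment, so its lever arm about the pivot is 120.5 / 39.79 = 3.03 m.
That puts it at 2.2 + 3.03 = 5.23 m from the right end.

x ≈ 5.23 m from the right end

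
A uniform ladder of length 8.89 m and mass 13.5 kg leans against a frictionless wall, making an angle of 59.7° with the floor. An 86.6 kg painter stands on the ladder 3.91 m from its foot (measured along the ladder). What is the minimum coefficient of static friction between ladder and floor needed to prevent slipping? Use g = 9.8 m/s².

Taking torques about the foot of the ladder:
Ladder weight 13.5×9.8 = 132.3 N acts at 4.445 m along the ladder; its horizontal arm is 4.445·cos59.7° = 2.243 m → τ = 296.7 N·m clockwise.
Painter: 86.6×9.8 = 848.7 N at 3.91 m → arm 1.973 m → τ = 1674 N·m clockwise.
Wall normal N acts horizontally at the top; its moment arm is the height L sinθ = 8.89·sin59.7° = 7.676 m, counterclockwise.
For rotational equilibrium, N × 7.676 = 1971, so N = 256.8 N.
ΣFx = 0 ⇒ f = N_wall = 256.8 N. ΣFy = 0 ⇒ N_floor = 981 N.
μ_min = f / N_floor = 256.8 / 981 = 0.262.

μ_min ≈ 0.262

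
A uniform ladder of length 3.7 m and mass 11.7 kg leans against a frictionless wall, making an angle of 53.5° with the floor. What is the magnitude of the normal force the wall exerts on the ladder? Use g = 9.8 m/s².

Sum moments about the foot of the ladder (the floor normal and friction both act there and drop out).
Ladder weight 11.7×9.8 = 114.7 N acts at 1.85 m along the ladder; its horizontal arm is 1.85·cos53.5° = 1.1 m → τ = 126.2 N·m clockwise.
Wall normal N acts horizontally at the top; its moment arm is the height L sinθ = 3.7·sin53.5° = 2.974 m, counterclockwise.
Στ = 0 ⇒ N × 2.974 = 126.2 ⇒ N = 42.4 N.

N_wall ≈ 42.4 N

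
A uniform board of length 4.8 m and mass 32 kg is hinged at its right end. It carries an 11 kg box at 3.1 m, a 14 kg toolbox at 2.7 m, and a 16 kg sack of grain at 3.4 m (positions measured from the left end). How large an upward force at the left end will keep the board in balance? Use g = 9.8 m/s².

F ≈ 301 N

Taking torques about the right end:
Beam weight: 32 × 9.8 = 313.6 N down at 2.4 m → arm 2.4 m, τ = 313.6 × 2.4 = 752.6 N·m counterclockwise.
Box: 11 × 9.8 = 107.8 N down at 3.1 m → arm 1.7 m, τ = 107.8 × 1.7 = 183.3 N·m counterclockwise.
Toolbox: 14 × 9.8 = 137.2 N down at 2.7 m → arm 2.1 m, τ = 137.2 × 2.1 = 288.1 N·m counterclockwise.
Sack of grain: 16 × 9.8 = 156.8 N down at 3.4 m → arm 1.4 m, τ = 156.8 × 1.4 = 219.5 N·m counterclockwise.
Net moment of the loads = 1444 N·m counterclockwise.
The upward force F acts at the left end, arm 4.8 m, giving F × 4.8 clockwise.
For rotational equilibrium, F × 4.8 = 1444, so F = 1444 / 4.8 = 301 N.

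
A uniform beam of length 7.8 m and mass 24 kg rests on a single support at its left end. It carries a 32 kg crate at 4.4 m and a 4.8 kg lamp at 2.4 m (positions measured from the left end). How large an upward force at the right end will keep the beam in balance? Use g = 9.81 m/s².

F ≈ 309 N

About the left end:
Beam weight: 24 × 9.81 = 235.4 N down at 3.9 m → arm 3.9 m, τ = 235.4 × 3.9 = 918.1 N·m clockwise.
Crate: 32 × 9.81 = 313.9 N down at 4.4 m → arm 4.4 m, τ = 313.9 × 4.4 = 1381 N·m clockwise.
Lamp: 4.8 × 9.81 = 47.09 N down at 2.4 m → arm 2.4 m, τ = 47.09 × 2.4 = 113 N·m clockwise.
Net moment of the loads = 2412 N·m clockwise.
The upward force F acts at the right end, arm 7.8 m, giving F × 7.8 counterclockwise.
For rotational equilibrium, F × 7.8 = 2412, so F = 2412 / 7.8 = 309 N.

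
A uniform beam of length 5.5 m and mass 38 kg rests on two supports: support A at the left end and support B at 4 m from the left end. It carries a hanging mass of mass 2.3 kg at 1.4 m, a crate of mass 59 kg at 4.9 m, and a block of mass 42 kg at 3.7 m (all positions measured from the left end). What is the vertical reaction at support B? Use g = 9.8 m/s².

R_B ≈ 1350 N

Choose support A as the axis so its reaction then has zero moment arm.
Beam weight: 38 × 9.8 = 372.4 N down at 2.75 m → arm 2.75 m, τ = 372.4 × 2.75 = 1024 N·m clockwise.
Hanging mass: 2.3 × 9.8 = 22.54 N down at 1.4 m → arm 1.4 m, τ = 22.54 × 1.4 = 31.56 N·m clockwise.
Crate: 59 × 9.8 = 578.2 N down at 4.9 m → arm 4.9 m, τ = 578.2 × 4.9 = 2833 N·m clockwise.
Block: 42 × 9.8 = 411.6 N down at 3.7 m → arm 3.7 m, τ = 411.6 × 3.7 = 1523 N·m clockwise.
Net load moment about support A = 5412 N·m clockwise.
Reaction R at support B is upward at 4 m, arm 4 m → moment R × 4 counterclockwise.
For rotational equilibrium, R × 4 = 5412, so R = 1350 N.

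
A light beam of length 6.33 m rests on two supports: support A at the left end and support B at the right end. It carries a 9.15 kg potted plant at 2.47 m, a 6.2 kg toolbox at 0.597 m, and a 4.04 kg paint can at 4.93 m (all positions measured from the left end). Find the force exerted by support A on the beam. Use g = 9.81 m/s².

R_A ≈ 119 N

Sum moments about support B (its reaction then has zero moment arm).
Potted plant: 9.15 × 9.81 = 89.76 N down at 2.47 m → arm 3.86 m, τ = 89.76 × 3.86 = 346.5 N·m counterclockwise.
Toolbox: 6.2 × 9.81 = 60.82 N down at 0.597 m → arm 5.733 m, τ = 60.82 × 5.733 = 348.7 N·m counterclockwise.
Paint can: 4.04 × 9.81 = 39.63 N down at 4.93 m → arm 1.4 m, τ = 39.63 × 1.4 = 55.48 N·m counterclockwise.
Net load moment about support B = 750.7 N·m counterclockwise.
Reaction R at support A is upward at 0 m, arm 6.33 m → moment R × 6.33 clockwise.
Balancing moments: R × 6.33 = 750.7, giving R = 119 N.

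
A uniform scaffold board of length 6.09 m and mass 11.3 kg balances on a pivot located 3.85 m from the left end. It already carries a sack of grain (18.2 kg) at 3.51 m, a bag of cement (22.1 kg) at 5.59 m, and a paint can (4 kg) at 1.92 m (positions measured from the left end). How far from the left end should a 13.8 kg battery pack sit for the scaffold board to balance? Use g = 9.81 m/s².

x ≈ 2.73 m from the left end

Choose the pivot (at 3.85 m from the left end) as the axis so the support reaction has zero arm there.
Beam weight: 11.3 × 9.81 = 110.9 N down at 3.045 m → arm 0.805 m, τ = 110.9 × 0.805 = 89.27 N·m counterclockwise.
Sack of grain: 18.2 × 9.81 = 178.5 N down at 3.51 m → arm 0.34 m, τ = 178.5 × 0.34 = 60.69 N·m counterclockwise.
Bag of cement: 22.1 × 9.81 = 216.8 N down at 5.59 m → arm 1.74 m, τ = 216.8 × 1.74 = 377.2 N·m clockwise.
Paint can: 4 × 9.81 = 39.24 N down at 1.92 m → arm 1.93 m, τ = 39.24 × 1.93 = 75.73 N·m counterclockwise.
Net moment of existing loads = 151.5 N·m clockwise.
The battery pack weighs 13.8 × 9.81 = 135.4 N and must supply an equal counterclockwise moment, so its lever arm about the pivot is 151.5 / 135.4 = 1.12 m.
That puts it at 3.85 − 1.12 = 2.73 m from the left end.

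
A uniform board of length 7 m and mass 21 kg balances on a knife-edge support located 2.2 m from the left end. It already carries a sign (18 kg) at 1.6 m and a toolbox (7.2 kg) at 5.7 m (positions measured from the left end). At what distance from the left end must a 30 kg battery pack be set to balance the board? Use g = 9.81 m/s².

x ≈ 0.81 m from the left end

Taking torques about the knife-edge support (at 2.2 m from the left end):
Beam weight: 21 × 9.81 = 206 N down at 3.5 m → arm 1.3 m, τ = 206 × 1.3 = 267.8 N·m clockwise.
Sign: 18 × 9.81 = 176.6 N down at 1.6 m → arm 0.6 m, τ = 176.6 × 0.6 = 106 N·m counterclockwise.
Toolbox: 7.2 × 9.81 = 70.63 N down at 5.7 m → arm 3.5 m, τ = 70.63 × 3.5 = 247.2 N·m clockwise.
Net moment of existing loads = 409 N·m clockwise.
The battery pack weighs 30 × 9.81 = 294.3 N and must supply an equal counterclockwise moment, so its lever arm about the knife-edge support is 409 / 294.3 = 1.39 m.
That puts it at 2.2 − 1.39 = 0.81 m from the left end.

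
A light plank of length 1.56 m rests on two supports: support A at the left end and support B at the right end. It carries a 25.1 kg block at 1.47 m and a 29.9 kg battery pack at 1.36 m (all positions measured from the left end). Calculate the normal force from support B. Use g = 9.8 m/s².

Sum moments about support A (its reaction then has zero moment arm).
Block: 25.1 × 9.8 = 246 N down at 1.47 m → arm 1.47 m, τ = 246 × 1.47 = 361.6 N·m clockwise.
Battery pack: 29.9 × 9.8 = 293 N down at 1.36 m → arm 1.36 m, τ = 293 × 1.36 = 398.5 N·m clockwise.
Net load moment about support A = 760.1 N·m clockwise.
Reaction R at support B is upward at 1.56 m, arm 1.56 m → moment R × 1.56 counterclockwise.
Στ = 0 ⇒ R × 1.56 = 760.1 ⇒ R = 487 N.

R_B ≈ 487 N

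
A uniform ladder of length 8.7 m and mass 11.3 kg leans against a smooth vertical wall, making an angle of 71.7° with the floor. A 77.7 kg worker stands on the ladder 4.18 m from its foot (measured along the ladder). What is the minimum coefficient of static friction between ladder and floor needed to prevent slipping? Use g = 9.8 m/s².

Take moments about the foot of the ladder.
Ladder weight 11.3×9.8 = 110.7 N acts at 4.35 m along the ladder; its horizontal arm is 4.35·cos71.7° = 1.366 m → τ = 151.2 N·m clockwise.
Worker: 77.7×9.8 = 761.5 N at 4.18 m → arm 1.312 m → τ = 999.1 N·m clockwise.
Wall normal N acts horizontally at the top; its moment arm is the height L sinθ = 8.7·sin71.7° = 8.26 m, counterclockwise.
For rotational equilibrium, N × 8.26 = 1150, so N = 139.2 N.
ΣFx = 0 ⇒ f = N_wall = 139.2 N. ΣFy = 0 ⇒ N_floor = 872.2 N.
μ_min = f / N_floor = 139.2 / 872.2 = 0.16.

μ_min ≈ 0.16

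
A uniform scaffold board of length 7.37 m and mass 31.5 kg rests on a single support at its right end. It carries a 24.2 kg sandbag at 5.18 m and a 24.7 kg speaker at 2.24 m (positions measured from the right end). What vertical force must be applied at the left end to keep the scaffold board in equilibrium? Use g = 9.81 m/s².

About the right end:
Beam weight: 31.5 × 9.81 = 309 N down at 3.685 m → arm 3.685 m, τ = 309 × 3.685 = 1139 N·m counterclockwise.
Sandbag: 24.2 × 9.81 = 237.4 N down at 5.18 m → arm 5.18 m, τ = 237.4 × 5.18 = 1230 N·m counterclockwise.
Speaker: 24.7 × 9.81 = 242.3 N down at 2.24 m → arm 2.24 m, τ = 242.3 × 2.24 = 542.8 N·m counterclockwise.
Net moment of the loads = 2912 N·m counterclockwise.
The upward force F acts at the left end, arm 7.37 m, giving F × 7.37 clockwise.
Setting net torque to zero: F × 7.37 = 2912 → F = 2912 / 7.37 = 395 N.

F ≈ 395 N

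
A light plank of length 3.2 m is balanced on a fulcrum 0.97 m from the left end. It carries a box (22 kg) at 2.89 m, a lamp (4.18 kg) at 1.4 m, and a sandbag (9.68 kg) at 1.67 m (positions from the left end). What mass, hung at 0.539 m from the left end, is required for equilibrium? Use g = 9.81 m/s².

m ≈ 118 kg

Taking torques about the fulcrum (at 0.97 m from the left end):
Box: 22 × 9.81 = 215.8 N down at 2.89 m → arm 1.92 m, τ = 215.8 × 1.92 = 414.3 N·m clockwise.
Lamp: 4.18 × 9.81 = 41.01 N down at 1.4 m → arm 0.43 m, τ = 41.01 × 0.43 = 17.63 N·m clockwise.
Sandbag: 9.68 × 9.81 = 94.96 N down at 1.67 m → arm 0.7 m, τ = 94.96 × 0.7 = 66.47 N·m clockwise.
Net moment of known loads = 498.4 N·m clockwise.
An unknown mass m at 0.539 m has arm 0.431 m; its moment is m·g·0.431 counterclockwise.
Balancing moments: m × 9.81 × 0.431 = 498.4, giving m = 498.4 / (9.81 × 0.431) = 118 kg.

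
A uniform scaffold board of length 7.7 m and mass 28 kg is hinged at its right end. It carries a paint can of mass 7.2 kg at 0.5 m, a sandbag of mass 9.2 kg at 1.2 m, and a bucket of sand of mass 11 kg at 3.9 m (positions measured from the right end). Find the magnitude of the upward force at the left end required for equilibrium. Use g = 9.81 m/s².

F ≈ 211 N

About the right end:
Beam weight: 28 × 9.81 = 274.7 N down at 3.85 m → arm 3.85 m, τ = 274.7 × 3.85 = 1058 N·m counterclockwise.
Paint can: 7.2 × 9.81 = 70.63 N down at 0.5 m → arm 0.5 m, τ = 70.63 × 0.5 = 35.31 N·m counterclockwise.
Sandbag: 9.2 × 9.81 = 90.25 N down at 1.2 m → arm 1.2 m, τ = 90.25 × 1.2 = 108.3 N·m counterclockwise.
Bucket of sand: 11 × 9.81 = 107.9 N down at 3.9 m → arm 3.9 m, τ = 107.9 × 3.9 = 420.8 N·m counterclockwise.
Net moment of the loads = 1622 N·m counterclockwise.
The upward force F acts at the left end, arm 7.7 m, giving F × 7.7 clockwise.
Setting net torque to zero: F × 7.7 = 1622 → F = 1622 / 7.7 = 211 N.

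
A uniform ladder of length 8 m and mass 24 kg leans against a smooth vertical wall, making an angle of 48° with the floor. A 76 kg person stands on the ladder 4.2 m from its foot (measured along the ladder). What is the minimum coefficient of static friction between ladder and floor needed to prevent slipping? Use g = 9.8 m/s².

Take moments about the foot of the ladder.
Ladder weight 24×9.8 = 235.2 N acts at 4 m along the ladder; its horizontal arm is 4·cos48° = 2.677 m → τ = 629.6 N·m clockwise.
Person: 76×9.8 = 744.8 N at 4.2 m → arm 2.81 m → τ = 2093 N·m clockwise.
Wall normal N acts horizontally at the top; its moment arm is the height L sinθ = 8·sin48° = 5.945 m, counterclockwise.
For rotational equilibrium, N × 5.945 = 2723, so N = 458 N.
ΣFx = 0 ⇒ f = N_wall = 458 N. ΣFy = 0 ⇒ N_floor = 980 N.
μ_min = f / N_floor = 458 / 980 = 0.467.

μ_min ≈ 0.467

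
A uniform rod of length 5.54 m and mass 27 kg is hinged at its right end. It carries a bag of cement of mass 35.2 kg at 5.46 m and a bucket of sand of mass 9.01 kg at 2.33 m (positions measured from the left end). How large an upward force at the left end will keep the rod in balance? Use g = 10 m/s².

Taking torques about the right end:
Beam weight: 27 × 10 = 270 N down at 2.77 m → arm 2.77 m, τ = 270 × 2.77 = 747.9 N·m counterclockwise.
Bag of cement: 35.2 × 10 = 352 N down at 5.46 m → arm 0.08 m, τ = 352 × 0.08 = 28.16 N·m counterclockwise.
Bucket of sand: 9.01 × 10 = 90.1 N down at 2.33 m → arm 3.21 m, τ = 90.1 × 3.21 = 289.2 N·m counterclockwise.
Net moment of the loads = 1065 N·m counterclockwise.
The upward force F acts at the left end, arm 5.54 m, giving F × 5.54 clockwise.
For rotational equilibrium, F × 5.54 = 1065, so F = 1065 / 5.54 = 192 N.

F ≈ 192 N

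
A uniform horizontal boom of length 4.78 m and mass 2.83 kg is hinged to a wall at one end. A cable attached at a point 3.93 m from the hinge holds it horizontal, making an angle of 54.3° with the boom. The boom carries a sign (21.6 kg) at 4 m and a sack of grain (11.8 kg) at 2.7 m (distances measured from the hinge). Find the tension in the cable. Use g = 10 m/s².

Taking torques about the hinge:
Beam weight: 2.83 × 10 = 28.3 N down at 2.39 m → arm 2.39 m, τ = 28.3 × 2.39 = 67.64 N·m clockwise.
Sign: 21.6 × 10 = 216 N down at 4 m → arm 4 m, τ = 216 × 4 = 864 N·m clockwise.
Sack of grain: 11.8 × 10 = 118 N down at 2.7 m → arm 2.7 m, τ = 118 × 2.7 = 318.6 N·m clockwise.
Total clockwise load moment = 1250 N·m.
The cable tension T acts at 3.93 m; only its component perpendicular to the boom, T sinθ, produces torque. sin 54.3° = 0.8121.
For rotational equilibrium, T × 3.93 × 0.8121 = 1250, so T = 1250 / 3.192 = 392 N.

T ≈ 392 N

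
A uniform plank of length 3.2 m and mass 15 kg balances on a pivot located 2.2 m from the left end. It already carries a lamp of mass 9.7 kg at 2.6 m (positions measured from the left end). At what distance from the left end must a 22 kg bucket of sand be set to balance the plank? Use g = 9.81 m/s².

About the pivot (at 2.2 m from the left end):
Beam weight: 15 × 9.81 = 147.2 N down at 1.6 m → arm 0.6 m, τ = 147.2 × 0.6 = 88.32 N·m counterclockwise.
Lamp: 9.7 × 9.81 = 95.16 N down at 2.6 m → arm 0.4 m, τ = 95.16 × 0.4 = 38.06 N·m clockwise.
Net moment of existing loads = 50.26 N·m counterclockwise.
The bucket of sand weighs 22 × 9.81 = 215.8 N and must supply an equal clockwise moment, so its lever arm about the pivot is 50.26 / 215.8 = 0.233 m.
That puts it at 2.2 + 0.233 = 2.43 m from the left end.

x ≈ 2.43 m from the left end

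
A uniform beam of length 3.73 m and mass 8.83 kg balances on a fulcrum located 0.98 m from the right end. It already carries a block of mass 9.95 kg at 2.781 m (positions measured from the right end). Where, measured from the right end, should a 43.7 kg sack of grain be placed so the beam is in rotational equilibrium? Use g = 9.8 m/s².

Sum moments about the fulcrum (at 0.98 m from the right end) (the support reaction has zero arm there).
Beam weight: 8.83 × 9.8 = 86.53 N down at 1.865 m → arm 0.885 m, τ = 86.53 × 0.885 = 76.58 N·m counterclockwise.
Block: 9.95 × 9.8 = 97.51 N down at 2.781 m → arm 1.801 m, τ = 97.51 × 1.801 = 175.6 N·m counterclockwise.
Net moment of existing loads = 252.2 N·m counterclockwise.
The sack of grain weighs 43.7 × 9.8 = 428.3 N and must supply an equal clockwise moment, so its lever arm about the fulcrum is 252.2 / 428.3 = 0.589 m.
That puts it at 0.98 − 0.589 = 0.391 m from the right end.

x ≈ 0.391 m from the right end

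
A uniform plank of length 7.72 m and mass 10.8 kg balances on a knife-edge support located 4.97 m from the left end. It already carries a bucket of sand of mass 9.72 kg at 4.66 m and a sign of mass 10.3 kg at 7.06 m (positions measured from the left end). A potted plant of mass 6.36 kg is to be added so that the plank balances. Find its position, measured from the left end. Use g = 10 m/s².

Choose the knife-edge support (at 4.97 m from the left end) as the axis so the support reaction has zero arm there.
Beam weight: 10.8 × 10 = 108 N down at 3.86 m → arm 1.11 m, τ = 108 × 1.11 = 119.9 N·m counterclockwise.
Bucket of sand: 9.72 × 10 = 97.2 N down at 4.66 m → arm 0.31 m, τ = 97.2 × 0.31 = 30.13 N·m counterclockwise.
Sign: 10.3 × 10 = 103 N down at 7.06 m → arm 2.09 m, τ = 103 × 2.09 = 215.3 N·m clockwise.
Net moment of existing loads = 65.27 N·m clockwise.
The potted plant weighs 6.36 × 10 = 63.6 N and must supply an equal counterclockwise moment, so its lever arm about the knife-edge support is 65.27 / 63.6 = 1.03 m.
That puts it at 4.97 − 1.03 = 3.94 m from the left end.

x ≈ 3.94 m from the left end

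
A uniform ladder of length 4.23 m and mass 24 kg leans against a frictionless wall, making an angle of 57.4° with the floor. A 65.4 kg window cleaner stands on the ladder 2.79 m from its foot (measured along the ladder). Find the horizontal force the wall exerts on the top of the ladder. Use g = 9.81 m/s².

Taking torques about the foot of the ladder:
Ladder weight 24×9.81 = 235.4 N acts at 2.115 m along the ladder; its horizontal arm is 2.115·cos57.4° = 1.14 m → τ = 268.4 N·m clockwise.
Window cleaner: 65.4×9.81 = 641.6 N at 2.79 m → arm 1.503 m → τ = 964.3 N·m clockwise.
Wall normal N acts horizontally at the top; its moment arm is the height L sinθ = 4.23·sin57.4° = 3.564 m, counterclockwise.
Balancing moments: N × 3.564 = 1233, giving N = 346 N.

N_wall ≈ 346 N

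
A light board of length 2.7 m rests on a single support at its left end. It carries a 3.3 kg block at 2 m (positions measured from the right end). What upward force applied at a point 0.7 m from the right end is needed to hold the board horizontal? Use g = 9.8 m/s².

Sum moments about the left end (the unknown pivot reaction has zero arm there).
Block: 3.3 × 9.8 = 32.34 N down at 2 m → arm 0.7 m, τ = 32.34 × 0.7 = 22.64 N·m clockwise.
Net moment of the loads = 22.64 N·m clockwise.
The upward force F acts at a point 0.7 m from the right end, arm 2 m, giving F × 2 counterclockwise.
For rotational equilibrium, F × 2 = 22.64, so F = 22.64 / 2 = 11.3 N.

F ≈ 11.3 N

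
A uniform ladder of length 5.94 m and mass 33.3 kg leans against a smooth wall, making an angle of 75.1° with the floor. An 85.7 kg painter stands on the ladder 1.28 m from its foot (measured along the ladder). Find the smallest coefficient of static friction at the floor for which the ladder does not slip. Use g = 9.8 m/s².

About the foot of the ladder:
Ladder weight 33.3×9.8 = 326.3 N acts at 2.97 m along the ladder; its horizontal arm is 2.97·cos75.1° = 0.7637 m → τ = 249.2 N·m clockwise.
Painter: 85.7×9.8 = 839.9 N at 1.28 m → arm 0.3291 m → τ = 276.4 N·m clockwise.
Wall normal N acts horizontally at the top; its moment arm is the height L sinθ = 5.94·sin75.1° = 5.74 m, counterclockwise.
Setting net torque to zero: N × 5.74 = 525.6 → N = 91.57 N.
ΣFx = 0 ⇒ f = N_wall = 91.57 N. ΣFy = 0 ⇒ N_floor = 1166 N.
μ_min = f / N_floor = 91.57 / 1166 = 0.0785.

μ_min ≈ 0.0785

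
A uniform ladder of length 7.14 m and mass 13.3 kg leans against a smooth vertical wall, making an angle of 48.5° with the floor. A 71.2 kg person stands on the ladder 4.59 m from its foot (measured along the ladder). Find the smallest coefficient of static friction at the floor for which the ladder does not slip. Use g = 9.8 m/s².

μ_min ≈ 0.549

Taking torques about the foot of the ladder:
Ladder weight 13.3×9.8 = 130.3 N acts at 3.57 m along the ladder; its horizontal arm is 3.57·cos48.5° = 2.366 m → τ = 308.3 N·m clockwise.
Person: 71.2×9.8 = 697.8 N at 4.59 m → arm 3.041 m → τ = 2122 N·m clockwise.
Wall normal N acts horizontally at the top; its moment arm is the height L sinθ = 7.14·sin48.5° = 5.348 m, counterclockwise.
Balancing moments: N × 5.348 = 2430, giving N = 454.4 N.
ΣFx = 0 ⇒ f = N_wall = 454.4 N. ΣFy = 0 ⇒ N_floor = 828.1 N.
μ_min = f / N_floor = 454.4 / 828.1 = 0.549.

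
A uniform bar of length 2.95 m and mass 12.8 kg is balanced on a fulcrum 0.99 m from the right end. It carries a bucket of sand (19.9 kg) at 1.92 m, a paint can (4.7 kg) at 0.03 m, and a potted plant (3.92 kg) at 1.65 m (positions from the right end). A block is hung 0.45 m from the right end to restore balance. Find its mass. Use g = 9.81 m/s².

Take moments about the fulcrum (at 0.99 m from the right end).
Beam weight: 12.8 × 9.81 = 125.6 N down at 1.475 m → arm 0.485 m, τ = 125.6 × 0.485 = 60.92 N·m counterclockwise.
Bucket of sand: 19.9 × 9.81 = 195.2 N down at 1.92 m → arm 0.93 m, τ = 195.2 × 0.93 = 181.5 N·m counterclockwise.
Paint can: 4.7 × 9.81 = 46.11 N down at 0.03 m → arm 0.96 m, τ = 46.11 × 0.96 = 44.27 N·m clockwise.
Potted plant: 3.92 × 9.81 = 38.46 N down at 1.65 m → arm 0.66 m, τ = 38.46 × 0.66 = 25.38 N·m counterclockwise.
Net moment of known loads = 223.5 N·m counterclockwise.
An unknown mass m at 0.45 m has arm 0.54 m; its moment is m·g·0.54 clockwise.
Στ = 0 ⇒ m × 9.81 × 0.54 = 223.5 ⇒ m = 223.5 / (9.81 × 0.54) = 42.2 kg.

m ≈ 42.2 kg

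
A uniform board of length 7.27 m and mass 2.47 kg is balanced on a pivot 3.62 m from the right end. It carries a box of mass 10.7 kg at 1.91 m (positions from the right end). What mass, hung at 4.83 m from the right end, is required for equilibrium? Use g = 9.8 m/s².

Take moments about the pivot (at 3.62 m from the right end).
Beam weight: 2.47 × 9.8 = 24.21 N down at 3.635 m → arm 0.015 m, τ = 24.21 × 0.015 = 0.3631 N·m counterclockwise.
Box: 10.7 × 9.8 = 104.9 N down at 1.91 m → arm 1.71 m, τ = 104.9 × 1.71 = 179.4 N·m clockwise.
Net moment of known loads = 179 N·m clockwise.
An unknown mass m at 4.83 m has arm 1.21 m; its moment is m·g·1.21 counterclockwise.
Στ = 0 ⇒ m × 9.8 × 1.21 = 179 ⇒ m = 179 / (9.8 × 1.21) = 15.1 kg.

m ≈ 15.1 kg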